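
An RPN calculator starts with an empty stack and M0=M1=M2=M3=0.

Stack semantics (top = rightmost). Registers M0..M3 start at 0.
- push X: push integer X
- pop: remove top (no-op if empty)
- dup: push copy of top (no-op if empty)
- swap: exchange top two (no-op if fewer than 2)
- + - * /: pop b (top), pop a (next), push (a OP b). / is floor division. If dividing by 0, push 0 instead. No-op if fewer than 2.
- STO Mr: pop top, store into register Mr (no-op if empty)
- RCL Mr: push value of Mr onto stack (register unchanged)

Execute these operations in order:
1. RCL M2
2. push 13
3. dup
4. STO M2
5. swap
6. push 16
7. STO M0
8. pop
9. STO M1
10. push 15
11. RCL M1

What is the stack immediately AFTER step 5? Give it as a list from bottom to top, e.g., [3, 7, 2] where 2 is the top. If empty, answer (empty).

After op 1 (RCL M2): stack=[0] mem=[0,0,0,0]
After op 2 (push 13): stack=[0,13] mem=[0,0,0,0]
After op 3 (dup): stack=[0,13,13] mem=[0,0,0,0]
After op 4 (STO M2): stack=[0,13] mem=[0,0,13,0]
After op 5 (swap): stack=[13,0] mem=[0,0,13,0]

[13, 0]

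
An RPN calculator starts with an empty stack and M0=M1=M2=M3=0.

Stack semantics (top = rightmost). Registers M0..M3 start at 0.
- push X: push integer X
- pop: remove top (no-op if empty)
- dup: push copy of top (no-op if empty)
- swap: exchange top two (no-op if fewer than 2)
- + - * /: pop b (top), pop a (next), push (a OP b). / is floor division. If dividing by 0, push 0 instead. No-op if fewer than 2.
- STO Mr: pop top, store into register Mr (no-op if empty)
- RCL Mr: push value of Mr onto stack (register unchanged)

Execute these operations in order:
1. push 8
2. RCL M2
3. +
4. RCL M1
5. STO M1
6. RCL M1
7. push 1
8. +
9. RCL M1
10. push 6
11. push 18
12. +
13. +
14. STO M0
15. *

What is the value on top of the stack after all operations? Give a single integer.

After op 1 (push 8): stack=[8] mem=[0,0,0,0]
After op 2 (RCL M2): stack=[8,0] mem=[0,0,0,0]
After op 3 (+): stack=[8] mem=[0,0,0,0]
After op 4 (RCL M1): stack=[8,0] mem=[0,0,0,0]
After op 5 (STO M1): stack=[8] mem=[0,0,0,0]
After op 6 (RCL M1): stack=[8,0] mem=[0,0,0,0]
After op 7 (push 1): stack=[8,0,1] mem=[0,0,0,0]
After op 8 (+): stack=[8,1] mem=[0,0,0,0]
After op 9 (RCL M1): stack=[8,1,0] mem=[0,0,0,0]
After op 10 (push 6): stack=[8,1,0,6] mem=[0,0,0,0]
After op 11 (push 18): stack=[8,1,0,6,18] mem=[0,0,0,0]
After op 12 (+): stack=[8,1,0,24] mem=[0,0,0,0]
After op 13 (+): stack=[8,1,24] mem=[0,0,0,0]
After op 14 (STO M0): stack=[8,1] mem=[24,0,0,0]
After op 15 (*): stack=[8] mem=[24,0,0,0]

Answer: 8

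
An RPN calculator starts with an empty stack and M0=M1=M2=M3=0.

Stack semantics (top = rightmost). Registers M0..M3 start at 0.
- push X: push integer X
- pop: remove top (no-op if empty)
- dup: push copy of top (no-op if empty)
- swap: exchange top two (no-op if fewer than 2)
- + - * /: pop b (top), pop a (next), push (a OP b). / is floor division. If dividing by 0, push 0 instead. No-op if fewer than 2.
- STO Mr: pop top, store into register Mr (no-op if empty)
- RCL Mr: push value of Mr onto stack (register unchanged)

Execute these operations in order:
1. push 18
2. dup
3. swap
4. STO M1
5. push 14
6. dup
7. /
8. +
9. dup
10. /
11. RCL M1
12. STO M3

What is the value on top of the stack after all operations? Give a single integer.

After op 1 (push 18): stack=[18] mem=[0,0,0,0]
After op 2 (dup): stack=[18,18] mem=[0,0,0,0]
After op 3 (swap): stack=[18,18] mem=[0,0,0,0]
After op 4 (STO M1): stack=[18] mem=[0,18,0,0]
After op 5 (push 14): stack=[18,14] mem=[0,18,0,0]
After op 6 (dup): stack=[18,14,14] mem=[0,18,0,0]
After op 7 (/): stack=[18,1] mem=[0,18,0,0]
After op 8 (+): stack=[19] mem=[0,18,0,0]
After op 9 (dup): stack=[19,19] mem=[0,18,0,0]
After op 10 (/): stack=[1] mem=[0,18,0,0]
After op 11 (RCL M1): stack=[1,18] mem=[0,18,0,0]
After op 12 (STO M3): stack=[1] mem=[0,18,0,18]

Answer: 1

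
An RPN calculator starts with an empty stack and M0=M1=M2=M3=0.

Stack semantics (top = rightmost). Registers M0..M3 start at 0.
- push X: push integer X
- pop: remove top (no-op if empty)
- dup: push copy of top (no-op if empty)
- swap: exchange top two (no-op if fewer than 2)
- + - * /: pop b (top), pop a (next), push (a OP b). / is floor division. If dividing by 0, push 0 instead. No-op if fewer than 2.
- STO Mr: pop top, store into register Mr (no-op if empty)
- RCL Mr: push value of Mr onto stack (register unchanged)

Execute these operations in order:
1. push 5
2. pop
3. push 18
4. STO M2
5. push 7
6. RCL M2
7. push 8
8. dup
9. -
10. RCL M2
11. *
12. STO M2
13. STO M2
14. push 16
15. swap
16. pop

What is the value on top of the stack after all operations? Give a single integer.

After op 1 (push 5): stack=[5] mem=[0,0,0,0]
After op 2 (pop): stack=[empty] mem=[0,0,0,0]
After op 3 (push 18): stack=[18] mem=[0,0,0,0]
After op 4 (STO M2): stack=[empty] mem=[0,0,18,0]
After op 5 (push 7): stack=[7] mem=[0,0,18,0]
After op 6 (RCL M2): stack=[7,18] mem=[0,0,18,0]
After op 7 (push 8): stack=[7,18,8] mem=[0,0,18,0]
After op 8 (dup): stack=[7,18,8,8] mem=[0,0,18,0]
After op 9 (-): stack=[7,18,0] mem=[0,0,18,0]
After op 10 (RCL M2): stack=[7,18,0,18] mem=[0,0,18,0]
After op 11 (*): stack=[7,18,0] mem=[0,0,18,0]
After op 12 (STO M2): stack=[7,18] mem=[0,0,0,0]
After op 13 (STO M2): stack=[7] mem=[0,0,18,0]
After op 14 (push 16): stack=[7,16] mem=[0,0,18,0]
After op 15 (swap): stack=[16,7] mem=[0,0,18,0]
After op 16 (pop): stack=[16] mem=[0,0,18,0]

Answer: 16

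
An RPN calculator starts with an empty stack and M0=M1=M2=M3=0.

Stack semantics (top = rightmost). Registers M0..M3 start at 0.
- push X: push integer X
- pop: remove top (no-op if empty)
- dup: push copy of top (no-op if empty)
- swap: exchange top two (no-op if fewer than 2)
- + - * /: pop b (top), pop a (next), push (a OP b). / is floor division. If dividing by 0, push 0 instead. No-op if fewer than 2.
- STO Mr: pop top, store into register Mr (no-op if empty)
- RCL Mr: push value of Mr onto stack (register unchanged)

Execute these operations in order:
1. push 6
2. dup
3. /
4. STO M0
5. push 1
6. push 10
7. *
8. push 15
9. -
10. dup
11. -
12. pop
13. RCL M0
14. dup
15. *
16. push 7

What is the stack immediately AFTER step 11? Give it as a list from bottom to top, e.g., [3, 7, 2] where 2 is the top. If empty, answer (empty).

After op 1 (push 6): stack=[6] mem=[0,0,0,0]
After op 2 (dup): stack=[6,6] mem=[0,0,0,0]
After op 3 (/): stack=[1] mem=[0,0,0,0]
After op 4 (STO M0): stack=[empty] mem=[1,0,0,0]
After op 5 (push 1): stack=[1] mem=[1,0,0,0]
After op 6 (push 10): stack=[1,10] mem=[1,0,0,0]
After op 7 (*): stack=[10] mem=[1,0,0,0]
After op 8 (push 15): stack=[10,15] mem=[1,0,0,0]
After op 9 (-): stack=[-5] mem=[1,0,0,0]
After op 10 (dup): stack=[-5,-5] mem=[1,0,0,0]
After op 11 (-): stack=[0] mem=[1,0,0,0]

[0]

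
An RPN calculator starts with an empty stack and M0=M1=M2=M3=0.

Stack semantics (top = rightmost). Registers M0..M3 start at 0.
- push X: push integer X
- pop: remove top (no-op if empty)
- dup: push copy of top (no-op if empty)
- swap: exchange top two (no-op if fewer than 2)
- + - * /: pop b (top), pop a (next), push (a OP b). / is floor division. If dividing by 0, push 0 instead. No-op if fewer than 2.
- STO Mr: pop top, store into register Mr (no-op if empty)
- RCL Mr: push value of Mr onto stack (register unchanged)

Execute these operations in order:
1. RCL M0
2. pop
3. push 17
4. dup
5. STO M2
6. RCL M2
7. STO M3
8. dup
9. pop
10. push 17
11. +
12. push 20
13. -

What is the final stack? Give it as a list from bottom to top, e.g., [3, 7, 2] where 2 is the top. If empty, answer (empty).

After op 1 (RCL M0): stack=[0] mem=[0,0,0,0]
After op 2 (pop): stack=[empty] mem=[0,0,0,0]
After op 3 (push 17): stack=[17] mem=[0,0,0,0]
After op 4 (dup): stack=[17,17] mem=[0,0,0,0]
After op 5 (STO M2): stack=[17] mem=[0,0,17,0]
After op 6 (RCL M2): stack=[17,17] mem=[0,0,17,0]
After op 7 (STO M3): stack=[17] mem=[0,0,17,17]
After op 8 (dup): stack=[17,17] mem=[0,0,17,17]
After op 9 (pop): stack=[17] mem=[0,0,17,17]
After op 10 (push 17): stack=[17,17] mem=[0,0,17,17]
After op 11 (+): stack=[34] mem=[0,0,17,17]
After op 12 (push 20): stack=[34,20] mem=[0,0,17,17]
After op 13 (-): stack=[14] mem=[0,0,17,17]

Answer: [14]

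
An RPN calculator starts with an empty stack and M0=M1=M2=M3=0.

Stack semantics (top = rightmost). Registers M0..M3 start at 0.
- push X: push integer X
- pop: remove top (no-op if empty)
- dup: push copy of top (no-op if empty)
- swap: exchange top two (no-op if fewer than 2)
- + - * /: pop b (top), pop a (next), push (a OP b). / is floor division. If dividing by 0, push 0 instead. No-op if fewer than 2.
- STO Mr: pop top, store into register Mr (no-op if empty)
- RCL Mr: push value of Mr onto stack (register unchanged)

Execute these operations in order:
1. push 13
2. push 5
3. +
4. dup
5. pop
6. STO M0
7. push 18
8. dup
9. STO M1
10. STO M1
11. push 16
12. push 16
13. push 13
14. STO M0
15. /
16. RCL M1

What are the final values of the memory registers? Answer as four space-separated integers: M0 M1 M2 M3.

Answer: 13 18 0 0

Derivation:
After op 1 (push 13): stack=[13] mem=[0,0,0,0]
After op 2 (push 5): stack=[13,5] mem=[0,0,0,0]
After op 3 (+): stack=[18] mem=[0,0,0,0]
After op 4 (dup): stack=[18,18] mem=[0,0,0,0]
After op 5 (pop): stack=[18] mem=[0,0,0,0]
After op 6 (STO M0): stack=[empty] mem=[18,0,0,0]
After op 7 (push 18): stack=[18] mem=[18,0,0,0]
After op 8 (dup): stack=[18,18] mem=[18,0,0,0]
After op 9 (STO M1): stack=[18] mem=[18,18,0,0]
After op 10 (STO M1): stack=[empty] mem=[18,18,0,0]
After op 11 (push 16): stack=[16] mem=[18,18,0,0]
After op 12 (push 16): stack=[16,16] mem=[18,18,0,0]
After op 13 (push 13): stack=[16,16,13] mem=[18,18,0,0]
After op 14 (STO M0): stack=[16,16] mem=[13,18,0,0]
After op 15 (/): stack=[1] mem=[13,18,0,0]
After op 16 (RCL M1): stack=[1,18] mem=[13,18,0,0]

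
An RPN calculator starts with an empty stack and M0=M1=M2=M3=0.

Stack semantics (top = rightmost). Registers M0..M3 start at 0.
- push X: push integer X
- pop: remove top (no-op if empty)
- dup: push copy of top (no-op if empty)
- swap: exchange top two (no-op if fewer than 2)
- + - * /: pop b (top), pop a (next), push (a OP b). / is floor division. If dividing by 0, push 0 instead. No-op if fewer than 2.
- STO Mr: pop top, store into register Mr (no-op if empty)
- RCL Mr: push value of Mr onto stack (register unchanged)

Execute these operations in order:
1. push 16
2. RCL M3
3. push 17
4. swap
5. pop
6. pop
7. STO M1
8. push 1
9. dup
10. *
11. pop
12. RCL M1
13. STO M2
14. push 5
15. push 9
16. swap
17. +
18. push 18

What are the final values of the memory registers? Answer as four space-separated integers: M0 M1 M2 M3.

Answer: 0 16 16 0

Derivation:
After op 1 (push 16): stack=[16] mem=[0,0,0,0]
After op 2 (RCL M3): stack=[16,0] mem=[0,0,0,0]
After op 3 (push 17): stack=[16,0,17] mem=[0,0,0,0]
After op 4 (swap): stack=[16,17,0] mem=[0,0,0,0]
After op 5 (pop): stack=[16,17] mem=[0,0,0,0]
After op 6 (pop): stack=[16] mem=[0,0,0,0]
After op 7 (STO M1): stack=[empty] mem=[0,16,0,0]
After op 8 (push 1): stack=[1] mem=[0,16,0,0]
After op 9 (dup): stack=[1,1] mem=[0,16,0,0]
After op 10 (*): stack=[1] mem=[0,16,0,0]
After op 11 (pop): stack=[empty] mem=[0,16,0,0]
After op 12 (RCL M1): stack=[16] mem=[0,16,0,0]
After op 13 (STO M2): stack=[empty] mem=[0,16,16,0]
After op 14 (push 5): stack=[5] mem=[0,16,16,0]
After op 15 (push 9): stack=[5,9] mem=[0,16,16,0]
After op 16 (swap): stack=[9,5] mem=[0,16,16,0]
After op 17 (+): stack=[14] mem=[0,16,16,0]
After op 18 (push 18): stack=[14,18] mem=[0,16,16,0]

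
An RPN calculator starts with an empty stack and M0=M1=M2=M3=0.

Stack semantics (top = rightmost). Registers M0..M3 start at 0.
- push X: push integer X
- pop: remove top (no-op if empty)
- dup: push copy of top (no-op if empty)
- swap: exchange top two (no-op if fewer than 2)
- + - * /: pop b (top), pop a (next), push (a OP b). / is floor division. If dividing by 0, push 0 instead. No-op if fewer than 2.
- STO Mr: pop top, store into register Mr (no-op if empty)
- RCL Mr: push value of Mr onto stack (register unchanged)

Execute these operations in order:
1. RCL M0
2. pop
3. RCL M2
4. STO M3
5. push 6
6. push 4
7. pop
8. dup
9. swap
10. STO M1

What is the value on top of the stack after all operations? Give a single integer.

Answer: 6

Derivation:
After op 1 (RCL M0): stack=[0] mem=[0,0,0,0]
After op 2 (pop): stack=[empty] mem=[0,0,0,0]
After op 3 (RCL M2): stack=[0] mem=[0,0,0,0]
After op 4 (STO M3): stack=[empty] mem=[0,0,0,0]
After op 5 (push 6): stack=[6] mem=[0,0,0,0]
After op 6 (push 4): stack=[6,4] mem=[0,0,0,0]
After op 7 (pop): stack=[6] mem=[0,0,0,0]
After op 8 (dup): stack=[6,6] mem=[0,0,0,0]
After op 9 (swap): stack=[6,6] mem=[0,0,0,0]
After op 10 (STO M1): stack=[6] mem=[0,6,0,0]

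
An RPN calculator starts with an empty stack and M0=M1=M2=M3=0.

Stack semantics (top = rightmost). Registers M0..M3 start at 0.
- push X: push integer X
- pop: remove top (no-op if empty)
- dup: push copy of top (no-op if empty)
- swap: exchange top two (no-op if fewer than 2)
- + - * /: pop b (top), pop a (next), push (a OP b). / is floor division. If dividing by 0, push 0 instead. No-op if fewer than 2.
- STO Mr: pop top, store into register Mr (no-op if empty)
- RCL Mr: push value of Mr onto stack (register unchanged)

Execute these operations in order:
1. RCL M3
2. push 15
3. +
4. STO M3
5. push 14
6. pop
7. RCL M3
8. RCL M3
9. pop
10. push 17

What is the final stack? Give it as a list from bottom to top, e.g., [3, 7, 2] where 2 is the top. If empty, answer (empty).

Answer: [15, 17]

Derivation:
After op 1 (RCL M3): stack=[0] mem=[0,0,0,0]
After op 2 (push 15): stack=[0,15] mem=[0,0,0,0]
After op 3 (+): stack=[15] mem=[0,0,0,0]
After op 4 (STO M3): stack=[empty] mem=[0,0,0,15]
After op 5 (push 14): stack=[14] mem=[0,0,0,15]
After op 6 (pop): stack=[empty] mem=[0,0,0,15]
After op 7 (RCL M3): stack=[15] mem=[0,0,0,15]
After op 8 (RCL M3): stack=[15,15] mem=[0,0,0,15]
After op 9 (pop): stack=[15] mem=[0,0,0,15]
After op 10 (push 17): stack=[15,17] mem=[0,0,0,15]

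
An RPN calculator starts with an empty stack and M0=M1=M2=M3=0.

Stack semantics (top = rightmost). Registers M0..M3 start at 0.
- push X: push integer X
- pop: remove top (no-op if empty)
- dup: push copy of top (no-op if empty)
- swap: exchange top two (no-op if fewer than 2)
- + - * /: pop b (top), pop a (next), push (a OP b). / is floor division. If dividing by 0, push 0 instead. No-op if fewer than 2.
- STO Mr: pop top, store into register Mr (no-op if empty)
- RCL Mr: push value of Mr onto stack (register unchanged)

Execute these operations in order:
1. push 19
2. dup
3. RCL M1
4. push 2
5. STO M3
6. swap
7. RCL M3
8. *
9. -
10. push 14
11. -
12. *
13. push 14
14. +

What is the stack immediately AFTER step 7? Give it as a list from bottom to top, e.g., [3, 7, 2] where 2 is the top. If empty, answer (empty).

After op 1 (push 19): stack=[19] mem=[0,0,0,0]
After op 2 (dup): stack=[19,19] mem=[0,0,0,0]
After op 3 (RCL M1): stack=[19,19,0] mem=[0,0,0,0]
After op 4 (push 2): stack=[19,19,0,2] mem=[0,0,0,0]
After op 5 (STO M3): stack=[19,19,0] mem=[0,0,0,2]
After op 6 (swap): stack=[19,0,19] mem=[0,0,0,2]
After op 7 (RCL M3): stack=[19,0,19,2] mem=[0,0,0,2]

[19, 0, 19, 2]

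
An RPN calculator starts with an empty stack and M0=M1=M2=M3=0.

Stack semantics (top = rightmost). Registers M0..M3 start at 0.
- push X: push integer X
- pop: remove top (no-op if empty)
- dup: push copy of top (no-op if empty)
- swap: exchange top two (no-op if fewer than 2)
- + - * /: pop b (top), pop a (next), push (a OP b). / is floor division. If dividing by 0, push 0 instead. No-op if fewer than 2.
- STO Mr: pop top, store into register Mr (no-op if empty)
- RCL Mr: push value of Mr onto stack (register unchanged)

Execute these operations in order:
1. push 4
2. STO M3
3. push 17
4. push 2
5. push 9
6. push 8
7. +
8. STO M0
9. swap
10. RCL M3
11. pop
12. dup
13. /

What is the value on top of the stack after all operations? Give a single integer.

Answer: 1

Derivation:
After op 1 (push 4): stack=[4] mem=[0,0,0,0]
After op 2 (STO M3): stack=[empty] mem=[0,0,0,4]
After op 3 (push 17): stack=[17] mem=[0,0,0,4]
After op 4 (push 2): stack=[17,2] mem=[0,0,0,4]
After op 5 (push 9): stack=[17,2,9] mem=[0,0,0,4]
After op 6 (push 8): stack=[17,2,9,8] mem=[0,0,0,4]
After op 7 (+): stack=[17,2,17] mem=[0,0,0,4]
After op 8 (STO M0): stack=[17,2] mem=[17,0,0,4]
After op 9 (swap): stack=[2,17] mem=[17,0,0,4]
After op 10 (RCL M3): stack=[2,17,4] mem=[17,0,0,4]
After op 11 (pop): stack=[2,17] mem=[17,0,0,4]
After op 12 (dup): stack=[2,17,17] mem=[17,0,0,4]
After op 13 (/): stack=[2,1] mem=[17,0,0,4]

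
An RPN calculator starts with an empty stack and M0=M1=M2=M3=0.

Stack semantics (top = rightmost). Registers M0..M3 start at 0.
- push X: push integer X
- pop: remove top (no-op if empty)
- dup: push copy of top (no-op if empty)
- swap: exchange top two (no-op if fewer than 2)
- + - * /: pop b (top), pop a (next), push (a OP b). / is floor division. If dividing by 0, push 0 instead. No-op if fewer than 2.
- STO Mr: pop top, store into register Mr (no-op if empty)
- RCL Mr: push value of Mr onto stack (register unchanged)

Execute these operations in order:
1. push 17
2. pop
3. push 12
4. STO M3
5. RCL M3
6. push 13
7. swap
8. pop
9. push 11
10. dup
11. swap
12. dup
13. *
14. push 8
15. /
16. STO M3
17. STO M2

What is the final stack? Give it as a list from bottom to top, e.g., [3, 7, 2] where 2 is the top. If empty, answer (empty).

Answer: [13]

Derivation:
After op 1 (push 17): stack=[17] mem=[0,0,0,0]
After op 2 (pop): stack=[empty] mem=[0,0,0,0]
After op 3 (push 12): stack=[12] mem=[0,0,0,0]
After op 4 (STO M3): stack=[empty] mem=[0,0,0,12]
After op 5 (RCL M3): stack=[12] mem=[0,0,0,12]
After op 6 (push 13): stack=[12,13] mem=[0,0,0,12]
After op 7 (swap): stack=[13,12] mem=[0,0,0,12]
After op 8 (pop): stack=[13] mem=[0,0,0,12]
After op 9 (push 11): stack=[13,11] mem=[0,0,0,12]
After op 10 (dup): stack=[13,11,11] mem=[0,0,0,12]
After op 11 (swap): stack=[13,11,11] mem=[0,0,0,12]
After op 12 (dup): stack=[13,11,11,11] mem=[0,0,0,12]
After op 13 (*): stack=[13,11,121] mem=[0,0,0,12]
After op 14 (push 8): stack=[13,11,121,8] mem=[0,0,0,12]
After op 15 (/): stack=[13,11,15] mem=[0,0,0,12]
After op 16 (STO M3): stack=[13,11] mem=[0,0,0,15]
After op 17 (STO M2): stack=[13] mem=[0,0,11,15]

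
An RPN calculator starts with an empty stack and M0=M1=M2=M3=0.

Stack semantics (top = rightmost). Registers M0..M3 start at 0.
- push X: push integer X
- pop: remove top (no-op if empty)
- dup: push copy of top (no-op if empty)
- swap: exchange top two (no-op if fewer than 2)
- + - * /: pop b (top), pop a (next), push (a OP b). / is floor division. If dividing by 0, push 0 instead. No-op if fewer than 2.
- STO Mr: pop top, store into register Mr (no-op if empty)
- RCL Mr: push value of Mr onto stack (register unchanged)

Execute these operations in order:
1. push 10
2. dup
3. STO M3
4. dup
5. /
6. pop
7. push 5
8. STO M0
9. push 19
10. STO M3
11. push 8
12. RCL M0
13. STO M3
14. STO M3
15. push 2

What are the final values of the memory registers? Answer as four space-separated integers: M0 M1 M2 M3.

Answer: 5 0 0 8

Derivation:
After op 1 (push 10): stack=[10] mem=[0,0,0,0]
After op 2 (dup): stack=[10,10] mem=[0,0,0,0]
After op 3 (STO M3): stack=[10] mem=[0,0,0,10]
After op 4 (dup): stack=[10,10] mem=[0,0,0,10]
After op 5 (/): stack=[1] mem=[0,0,0,10]
After op 6 (pop): stack=[empty] mem=[0,0,0,10]
After op 7 (push 5): stack=[5] mem=[0,0,0,10]
After op 8 (STO M0): stack=[empty] mem=[5,0,0,10]
After op 9 (push 19): stack=[19] mem=[5,0,0,10]
After op 10 (STO M3): stack=[empty] mem=[5,0,0,19]
After op 11 (push 8): stack=[8] mem=[5,0,0,19]
After op 12 (RCL M0): stack=[8,5] mem=[5,0,0,19]
After op 13 (STO M3): stack=[8] mem=[5,0,0,5]
After op 14 (STO M3): stack=[empty] mem=[5,0,0,8]
After op 15 (push 2): stack=[2] mem=[5,0,0,8]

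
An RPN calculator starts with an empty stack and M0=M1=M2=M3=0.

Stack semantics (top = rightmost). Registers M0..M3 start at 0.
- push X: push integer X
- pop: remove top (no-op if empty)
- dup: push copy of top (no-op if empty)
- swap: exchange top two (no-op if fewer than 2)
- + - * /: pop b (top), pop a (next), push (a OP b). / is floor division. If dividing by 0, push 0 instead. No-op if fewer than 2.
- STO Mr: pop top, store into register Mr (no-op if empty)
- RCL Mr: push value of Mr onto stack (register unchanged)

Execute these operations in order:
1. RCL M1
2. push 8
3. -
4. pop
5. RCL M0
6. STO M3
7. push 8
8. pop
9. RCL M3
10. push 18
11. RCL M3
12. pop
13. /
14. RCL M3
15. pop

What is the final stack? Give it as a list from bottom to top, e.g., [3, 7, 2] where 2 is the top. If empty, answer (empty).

Answer: [0]

Derivation:
After op 1 (RCL M1): stack=[0] mem=[0,0,0,0]
After op 2 (push 8): stack=[0,8] mem=[0,0,0,0]
After op 3 (-): stack=[-8] mem=[0,0,0,0]
After op 4 (pop): stack=[empty] mem=[0,0,0,0]
After op 5 (RCL M0): stack=[0] mem=[0,0,0,0]
After op 6 (STO M3): stack=[empty] mem=[0,0,0,0]
After op 7 (push 8): stack=[8] mem=[0,0,0,0]
After op 8 (pop): stack=[empty] mem=[0,0,0,0]
After op 9 (RCL M3): stack=[0] mem=[0,0,0,0]
After op 10 (push 18): stack=[0,18] mem=[0,0,0,0]
After op 11 (RCL M3): stack=[0,18,0] mem=[0,0,0,0]
After op 12 (pop): stack=[0,18] mem=[0,0,0,0]
After op 13 (/): stack=[0] mem=[0,0,0,0]
After op 14 (RCL M3): stack=[0,0] mem=[0,0,0,0]
After op 15 (pop): stack=[0] mem=[0,0,0,0]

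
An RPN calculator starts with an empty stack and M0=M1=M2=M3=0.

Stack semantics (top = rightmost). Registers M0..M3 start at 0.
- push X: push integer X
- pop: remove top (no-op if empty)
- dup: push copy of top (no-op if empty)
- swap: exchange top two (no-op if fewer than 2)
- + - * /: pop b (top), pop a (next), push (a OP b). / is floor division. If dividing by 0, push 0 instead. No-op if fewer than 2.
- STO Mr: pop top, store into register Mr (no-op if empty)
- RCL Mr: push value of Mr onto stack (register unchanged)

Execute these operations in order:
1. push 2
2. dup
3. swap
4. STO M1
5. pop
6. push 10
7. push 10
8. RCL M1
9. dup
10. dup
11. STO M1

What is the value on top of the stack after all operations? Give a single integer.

After op 1 (push 2): stack=[2] mem=[0,0,0,0]
After op 2 (dup): stack=[2,2] mem=[0,0,0,0]
After op 3 (swap): stack=[2,2] mem=[0,0,0,0]
After op 4 (STO M1): stack=[2] mem=[0,2,0,0]
After op 5 (pop): stack=[empty] mem=[0,2,0,0]
After op 6 (push 10): stack=[10] mem=[0,2,0,0]
After op 7 (push 10): stack=[10,10] mem=[0,2,0,0]
After op 8 (RCL M1): stack=[10,10,2] mem=[0,2,0,0]
After op 9 (dup): stack=[10,10,2,2] mem=[0,2,0,0]
After op 10 (dup): stack=[10,10,2,2,2] mem=[0,2,0,0]
After op 11 (STO M1): stack=[10,10,2,2] mem=[0,2,0,0]

Answer: 2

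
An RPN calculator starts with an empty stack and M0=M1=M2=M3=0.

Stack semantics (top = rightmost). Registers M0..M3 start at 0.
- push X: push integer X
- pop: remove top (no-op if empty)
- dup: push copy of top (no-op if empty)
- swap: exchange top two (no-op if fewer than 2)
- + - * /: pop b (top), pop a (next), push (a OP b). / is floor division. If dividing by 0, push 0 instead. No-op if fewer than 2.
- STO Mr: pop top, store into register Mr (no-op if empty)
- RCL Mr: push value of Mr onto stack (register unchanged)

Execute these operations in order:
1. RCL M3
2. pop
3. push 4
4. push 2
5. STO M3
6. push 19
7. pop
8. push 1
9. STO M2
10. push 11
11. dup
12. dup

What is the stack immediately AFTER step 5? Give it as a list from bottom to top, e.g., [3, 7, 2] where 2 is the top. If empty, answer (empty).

After op 1 (RCL M3): stack=[0] mem=[0,0,0,0]
After op 2 (pop): stack=[empty] mem=[0,0,0,0]
After op 3 (push 4): stack=[4] mem=[0,0,0,0]
After op 4 (push 2): stack=[4,2] mem=[0,0,0,0]
After op 5 (STO M3): stack=[4] mem=[0,0,0,2]

[4]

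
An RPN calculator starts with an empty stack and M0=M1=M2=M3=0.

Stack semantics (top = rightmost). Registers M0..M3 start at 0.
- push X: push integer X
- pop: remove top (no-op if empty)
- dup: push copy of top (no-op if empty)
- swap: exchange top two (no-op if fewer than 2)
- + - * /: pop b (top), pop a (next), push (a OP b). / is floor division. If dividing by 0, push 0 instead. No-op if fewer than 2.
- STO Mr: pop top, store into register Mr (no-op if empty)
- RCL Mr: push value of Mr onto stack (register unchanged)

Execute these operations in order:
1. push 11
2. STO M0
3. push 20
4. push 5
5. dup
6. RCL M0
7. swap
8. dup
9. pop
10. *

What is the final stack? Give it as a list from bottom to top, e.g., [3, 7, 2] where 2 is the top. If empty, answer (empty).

After op 1 (push 11): stack=[11] mem=[0,0,0,0]
After op 2 (STO M0): stack=[empty] mem=[11,0,0,0]
After op 3 (push 20): stack=[20] mem=[11,0,0,0]
After op 4 (push 5): stack=[20,5] mem=[11,0,0,0]
After op 5 (dup): stack=[20,5,5] mem=[11,0,0,0]
After op 6 (RCL M0): stack=[20,5,5,11] mem=[11,0,0,0]
After op 7 (swap): stack=[20,5,11,5] mem=[11,0,0,0]
After op 8 (dup): stack=[20,5,11,5,5] mem=[11,0,0,0]
After op 9 (pop): stack=[20,5,11,5] mem=[11,0,0,0]
After op 10 (*): stack=[20,5,55] mem=[11,0,0,0]

Answer: [20, 5, 55]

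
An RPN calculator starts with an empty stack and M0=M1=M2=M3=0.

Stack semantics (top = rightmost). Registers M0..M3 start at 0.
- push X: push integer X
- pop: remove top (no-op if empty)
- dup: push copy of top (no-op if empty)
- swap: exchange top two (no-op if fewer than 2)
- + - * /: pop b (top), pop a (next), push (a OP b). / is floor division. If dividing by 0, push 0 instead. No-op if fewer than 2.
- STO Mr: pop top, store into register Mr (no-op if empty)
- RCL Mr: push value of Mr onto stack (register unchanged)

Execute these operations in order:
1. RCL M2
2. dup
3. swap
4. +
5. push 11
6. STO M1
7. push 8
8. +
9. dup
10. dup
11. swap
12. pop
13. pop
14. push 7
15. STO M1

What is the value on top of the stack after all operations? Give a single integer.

Answer: 8

Derivation:
After op 1 (RCL M2): stack=[0] mem=[0,0,0,0]
After op 2 (dup): stack=[0,0] mem=[0,0,0,0]
After op 3 (swap): stack=[0,0] mem=[0,0,0,0]
After op 4 (+): stack=[0] mem=[0,0,0,0]
After op 5 (push 11): stack=[0,11] mem=[0,0,0,0]
After op 6 (STO M1): stack=[0] mem=[0,11,0,0]
After op 7 (push 8): stack=[0,8] mem=[0,11,0,0]
After op 8 (+): stack=[8] mem=[0,11,0,0]
After op 9 (dup): stack=[8,8] mem=[0,11,0,0]
After op 10 (dup): stack=[8,8,8] mem=[0,11,0,0]
After op 11 (swap): stack=[8,8,8] mem=[0,11,0,0]
After op 12 (pop): stack=[8,8] mem=[0,11,0,0]
After op 13 (pop): stack=[8] mem=[0,11,0,0]
After op 14 (push 7): stack=[8,7] mem=[0,11,0,0]
After op 15 (STO M1): stack=[8] mem=[0,7,0,0]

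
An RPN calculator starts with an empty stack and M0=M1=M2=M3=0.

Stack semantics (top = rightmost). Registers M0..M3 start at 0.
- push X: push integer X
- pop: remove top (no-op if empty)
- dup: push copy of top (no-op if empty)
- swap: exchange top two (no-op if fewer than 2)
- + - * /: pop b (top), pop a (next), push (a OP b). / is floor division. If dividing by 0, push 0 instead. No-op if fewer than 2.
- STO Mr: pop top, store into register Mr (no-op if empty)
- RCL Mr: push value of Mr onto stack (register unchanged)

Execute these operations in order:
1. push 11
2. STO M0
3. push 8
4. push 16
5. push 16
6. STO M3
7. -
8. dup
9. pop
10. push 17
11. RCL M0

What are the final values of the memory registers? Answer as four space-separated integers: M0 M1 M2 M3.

After op 1 (push 11): stack=[11] mem=[0,0,0,0]
After op 2 (STO M0): stack=[empty] mem=[11,0,0,0]
After op 3 (push 8): stack=[8] mem=[11,0,0,0]
After op 4 (push 16): stack=[8,16] mem=[11,0,0,0]
After op 5 (push 16): stack=[8,16,16] mem=[11,0,0,0]
After op 6 (STO M3): stack=[8,16] mem=[11,0,0,16]
After op 7 (-): stack=[-8] mem=[11,0,0,16]
After op 8 (dup): stack=[-8,-8] mem=[11,0,0,16]
After op 9 (pop): stack=[-8] mem=[11,0,0,16]
After op 10 (push 17): stack=[-8,17] mem=[11,0,0,16]
After op 11 (RCL M0): stack=[-8,17,11] mem=[11,0,0,16]

Answer: 11 0 0 16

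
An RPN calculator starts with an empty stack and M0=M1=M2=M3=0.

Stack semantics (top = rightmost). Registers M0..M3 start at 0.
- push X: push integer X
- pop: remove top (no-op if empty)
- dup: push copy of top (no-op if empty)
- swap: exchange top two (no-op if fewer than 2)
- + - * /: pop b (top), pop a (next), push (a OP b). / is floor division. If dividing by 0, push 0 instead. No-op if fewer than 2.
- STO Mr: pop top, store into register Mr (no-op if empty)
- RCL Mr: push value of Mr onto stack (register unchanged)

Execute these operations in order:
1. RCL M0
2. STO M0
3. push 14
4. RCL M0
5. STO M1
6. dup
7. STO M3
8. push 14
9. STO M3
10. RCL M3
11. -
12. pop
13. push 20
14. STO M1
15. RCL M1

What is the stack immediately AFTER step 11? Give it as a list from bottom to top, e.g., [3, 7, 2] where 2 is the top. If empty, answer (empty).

After op 1 (RCL M0): stack=[0] mem=[0,0,0,0]
After op 2 (STO M0): stack=[empty] mem=[0,0,0,0]
After op 3 (push 14): stack=[14] mem=[0,0,0,0]
After op 4 (RCL M0): stack=[14,0] mem=[0,0,0,0]
After op 5 (STO M1): stack=[14] mem=[0,0,0,0]
After op 6 (dup): stack=[14,14] mem=[0,0,0,0]
After op 7 (STO M3): stack=[14] mem=[0,0,0,14]
After op 8 (push 14): stack=[14,14] mem=[0,0,0,14]
After op 9 (STO M3): stack=[14] mem=[0,0,0,14]
After op 10 (RCL M3): stack=[14,14] mem=[0,0,0,14]
After op 11 (-): stack=[0] mem=[0,0,0,14]

[0]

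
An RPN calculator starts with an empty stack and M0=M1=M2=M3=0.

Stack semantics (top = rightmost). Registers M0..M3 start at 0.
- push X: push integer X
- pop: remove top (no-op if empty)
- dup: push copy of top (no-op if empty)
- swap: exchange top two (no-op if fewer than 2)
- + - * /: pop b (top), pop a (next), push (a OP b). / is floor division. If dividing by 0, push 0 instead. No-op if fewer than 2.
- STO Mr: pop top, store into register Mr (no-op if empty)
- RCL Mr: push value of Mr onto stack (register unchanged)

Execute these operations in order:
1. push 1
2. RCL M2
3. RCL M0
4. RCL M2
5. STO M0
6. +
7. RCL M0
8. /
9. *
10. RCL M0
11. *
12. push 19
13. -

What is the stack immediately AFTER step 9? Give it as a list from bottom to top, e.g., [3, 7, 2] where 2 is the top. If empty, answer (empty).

After op 1 (push 1): stack=[1] mem=[0,0,0,0]
After op 2 (RCL M2): stack=[1,0] mem=[0,0,0,0]
After op 3 (RCL M0): stack=[1,0,0] mem=[0,0,0,0]
After op 4 (RCL M2): stack=[1,0,0,0] mem=[0,0,0,0]
After op 5 (STO M0): stack=[1,0,0] mem=[0,0,0,0]
After op 6 (+): stack=[1,0] mem=[0,0,0,0]
After op 7 (RCL M0): stack=[1,0,0] mem=[0,0,0,0]
After op 8 (/): stack=[1,0] mem=[0,0,0,0]
After op 9 (*): stack=[0] mem=[0,0,0,0]

[0]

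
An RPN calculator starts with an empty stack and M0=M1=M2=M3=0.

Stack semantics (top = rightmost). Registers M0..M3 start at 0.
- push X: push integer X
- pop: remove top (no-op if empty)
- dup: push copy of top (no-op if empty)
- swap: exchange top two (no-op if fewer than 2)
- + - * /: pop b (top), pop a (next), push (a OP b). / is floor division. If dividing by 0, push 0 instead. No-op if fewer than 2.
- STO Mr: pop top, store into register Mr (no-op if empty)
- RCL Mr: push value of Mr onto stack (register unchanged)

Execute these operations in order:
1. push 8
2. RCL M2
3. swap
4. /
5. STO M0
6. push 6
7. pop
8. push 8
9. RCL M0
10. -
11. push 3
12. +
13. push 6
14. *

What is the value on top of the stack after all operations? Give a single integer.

Answer: 66

Derivation:
After op 1 (push 8): stack=[8] mem=[0,0,0,0]
After op 2 (RCL M2): stack=[8,0] mem=[0,0,0,0]
After op 3 (swap): stack=[0,8] mem=[0,0,0,0]
After op 4 (/): stack=[0] mem=[0,0,0,0]
After op 5 (STO M0): stack=[empty] mem=[0,0,0,0]
After op 6 (push 6): stack=[6] mem=[0,0,0,0]
After op 7 (pop): stack=[empty] mem=[0,0,0,0]
After op 8 (push 8): stack=[8] mem=[0,0,0,0]
After op 9 (RCL M0): stack=[8,0] mem=[0,0,0,0]
After op 10 (-): stack=[8] mem=[0,0,0,0]
After op 11 (push 3): stack=[8,3] mem=[0,0,0,0]
After op 12 (+): stack=[11] mem=[0,0,0,0]
After op 13 (push 6): stack=[11,6] mem=[0,0,0,0]
After op 14 (*): stack=[66] mem=[0,0,0,0]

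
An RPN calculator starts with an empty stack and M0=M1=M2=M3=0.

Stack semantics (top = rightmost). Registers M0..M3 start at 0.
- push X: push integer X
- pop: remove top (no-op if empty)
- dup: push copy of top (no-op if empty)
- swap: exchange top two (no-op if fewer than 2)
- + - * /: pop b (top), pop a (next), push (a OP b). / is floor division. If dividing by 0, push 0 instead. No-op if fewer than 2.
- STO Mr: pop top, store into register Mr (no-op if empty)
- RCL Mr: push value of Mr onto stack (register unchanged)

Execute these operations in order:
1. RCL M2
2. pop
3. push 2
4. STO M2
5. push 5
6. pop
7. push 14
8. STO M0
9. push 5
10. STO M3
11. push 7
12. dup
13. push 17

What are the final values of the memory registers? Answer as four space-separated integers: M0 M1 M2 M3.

Answer: 14 0 2 5

Derivation:
After op 1 (RCL M2): stack=[0] mem=[0,0,0,0]
After op 2 (pop): stack=[empty] mem=[0,0,0,0]
After op 3 (push 2): stack=[2] mem=[0,0,0,0]
After op 4 (STO M2): stack=[empty] mem=[0,0,2,0]
After op 5 (push 5): stack=[5] mem=[0,0,2,0]
After op 6 (pop): stack=[empty] mem=[0,0,2,0]
After op 7 (push 14): stack=[14] mem=[0,0,2,0]
After op 8 (STO M0): stack=[empty] mem=[14,0,2,0]
After op 9 (push 5): stack=[5] mem=[14,0,2,0]
After op 10 (STO M3): stack=[empty] mem=[14,0,2,5]
After op 11 (push 7): stack=[7] mem=[14,0,2,5]
After op 12 (dup): stack=[7,7] mem=[14,0,2,5]
After op 13 (push 17): stack=[7,7,17] mem=[14,0,2,5]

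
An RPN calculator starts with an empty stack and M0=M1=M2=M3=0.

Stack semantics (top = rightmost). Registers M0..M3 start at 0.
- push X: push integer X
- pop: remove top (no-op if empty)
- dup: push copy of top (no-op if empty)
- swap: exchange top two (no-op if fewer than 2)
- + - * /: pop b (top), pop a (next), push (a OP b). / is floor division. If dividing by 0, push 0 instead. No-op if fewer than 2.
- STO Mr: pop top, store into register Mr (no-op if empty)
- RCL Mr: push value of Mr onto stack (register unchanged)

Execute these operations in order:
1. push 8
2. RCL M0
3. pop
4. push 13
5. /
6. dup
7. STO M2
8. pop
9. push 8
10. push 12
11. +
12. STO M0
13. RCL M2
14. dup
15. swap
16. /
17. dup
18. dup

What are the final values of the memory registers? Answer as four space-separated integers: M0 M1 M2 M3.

After op 1 (push 8): stack=[8] mem=[0,0,0,0]
After op 2 (RCL M0): stack=[8,0] mem=[0,0,0,0]
After op 3 (pop): stack=[8] mem=[0,0,0,0]
After op 4 (push 13): stack=[8,13] mem=[0,0,0,0]
After op 5 (/): stack=[0] mem=[0,0,0,0]
After op 6 (dup): stack=[0,0] mem=[0,0,0,0]
After op 7 (STO M2): stack=[0] mem=[0,0,0,0]
After op 8 (pop): stack=[empty] mem=[0,0,0,0]
After op 9 (push 8): stack=[8] mem=[0,0,0,0]
After op 10 (push 12): stack=[8,12] mem=[0,0,0,0]
After op 11 (+): stack=[20] mem=[0,0,0,0]
After op 12 (STO M0): stack=[empty] mem=[20,0,0,0]
After op 13 (RCL M2): stack=[0] mem=[20,0,0,0]
After op 14 (dup): stack=[0,0] mem=[20,0,0,0]
After op 15 (swap): stack=[0,0] mem=[20,0,0,0]
After op 16 (/): stack=[0] mem=[20,0,0,0]
After op 17 (dup): stack=[0,0] mem=[20,0,0,0]
After op 18 (dup): stack=[0,0,0] mem=[20,0,0,0]

Answer: 20 0 0 0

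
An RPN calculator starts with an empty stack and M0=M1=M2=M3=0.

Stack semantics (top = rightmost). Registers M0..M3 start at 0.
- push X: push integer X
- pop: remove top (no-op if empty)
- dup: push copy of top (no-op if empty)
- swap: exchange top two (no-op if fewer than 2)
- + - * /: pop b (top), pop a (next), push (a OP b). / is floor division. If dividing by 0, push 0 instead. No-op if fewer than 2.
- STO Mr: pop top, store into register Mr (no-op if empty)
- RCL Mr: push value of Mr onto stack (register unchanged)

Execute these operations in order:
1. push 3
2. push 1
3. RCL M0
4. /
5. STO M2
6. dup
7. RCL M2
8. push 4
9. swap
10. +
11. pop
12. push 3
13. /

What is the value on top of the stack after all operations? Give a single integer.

Answer: 1

Derivation:
After op 1 (push 3): stack=[3] mem=[0,0,0,0]
After op 2 (push 1): stack=[3,1] mem=[0,0,0,0]
After op 3 (RCL M0): stack=[3,1,0] mem=[0,0,0,0]
After op 4 (/): stack=[3,0] mem=[0,0,0,0]
After op 5 (STO M2): stack=[3] mem=[0,0,0,0]
After op 6 (dup): stack=[3,3] mem=[0,0,0,0]
After op 7 (RCL M2): stack=[3,3,0] mem=[0,0,0,0]
After op 8 (push 4): stack=[3,3,0,4] mem=[0,0,0,0]
After op 9 (swap): stack=[3,3,4,0] mem=[0,0,0,0]
After op 10 (+): stack=[3,3,4] mem=[0,0,0,0]
After op 11 (pop): stack=[3,3] mem=[0,0,0,0]
After op 12 (push 3): stack=[3,3,3] mem=[0,0,0,0]
After op 13 (/): stack=[3,1] mem=[0,0,0,0]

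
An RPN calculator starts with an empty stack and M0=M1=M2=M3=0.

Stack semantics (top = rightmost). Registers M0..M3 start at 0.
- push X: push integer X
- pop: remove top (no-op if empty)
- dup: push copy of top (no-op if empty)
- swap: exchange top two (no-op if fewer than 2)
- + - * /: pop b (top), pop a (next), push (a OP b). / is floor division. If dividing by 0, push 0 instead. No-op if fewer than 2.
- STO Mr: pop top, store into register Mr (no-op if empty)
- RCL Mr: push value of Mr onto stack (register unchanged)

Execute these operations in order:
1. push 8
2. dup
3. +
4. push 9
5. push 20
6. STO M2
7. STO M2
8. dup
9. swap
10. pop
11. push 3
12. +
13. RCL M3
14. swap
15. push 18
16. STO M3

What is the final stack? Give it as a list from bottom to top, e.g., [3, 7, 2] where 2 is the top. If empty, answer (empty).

After op 1 (push 8): stack=[8] mem=[0,0,0,0]
After op 2 (dup): stack=[8,8] mem=[0,0,0,0]
After op 3 (+): stack=[16] mem=[0,0,0,0]
After op 4 (push 9): stack=[16,9] mem=[0,0,0,0]
After op 5 (push 20): stack=[16,9,20] mem=[0,0,0,0]
After op 6 (STO M2): stack=[16,9] mem=[0,0,20,0]
After op 7 (STO M2): stack=[16] mem=[0,0,9,0]
After op 8 (dup): stack=[16,16] mem=[0,0,9,0]
After op 9 (swap): stack=[16,16] mem=[0,0,9,0]
After op 10 (pop): stack=[16] mem=[0,0,9,0]
After op 11 (push 3): stack=[16,3] mem=[0,0,9,0]
After op 12 (+): stack=[19] mem=[0,0,9,0]
After op 13 (RCL M3): stack=[19,0] mem=[0,0,9,0]
After op 14 (swap): stack=[0,19] mem=[0,0,9,0]
After op 15 (push 18): stack=[0,19,18] mem=[0,0,9,0]
After op 16 (STO M3): stack=[0,19] mem=[0,0,9,18]

Answer: [0, 19]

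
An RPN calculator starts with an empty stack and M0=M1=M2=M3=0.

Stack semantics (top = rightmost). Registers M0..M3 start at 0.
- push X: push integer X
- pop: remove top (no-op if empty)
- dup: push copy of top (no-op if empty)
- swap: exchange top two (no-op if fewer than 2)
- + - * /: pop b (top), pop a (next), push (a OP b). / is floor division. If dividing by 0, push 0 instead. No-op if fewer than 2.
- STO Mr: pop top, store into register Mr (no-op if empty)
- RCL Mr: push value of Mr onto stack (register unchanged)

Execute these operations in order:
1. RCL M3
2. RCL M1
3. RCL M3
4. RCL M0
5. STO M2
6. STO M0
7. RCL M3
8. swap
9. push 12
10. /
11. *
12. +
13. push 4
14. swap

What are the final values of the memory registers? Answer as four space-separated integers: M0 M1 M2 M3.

After op 1 (RCL M3): stack=[0] mem=[0,0,0,0]
After op 2 (RCL M1): stack=[0,0] mem=[0,0,0,0]
After op 3 (RCL M3): stack=[0,0,0] mem=[0,0,0,0]
After op 4 (RCL M0): stack=[0,0,0,0] mem=[0,0,0,0]
After op 5 (STO M2): stack=[0,0,0] mem=[0,0,0,0]
After op 6 (STO M0): stack=[0,0] mem=[0,0,0,0]
After op 7 (RCL M3): stack=[0,0,0] mem=[0,0,0,0]
After op 8 (swap): stack=[0,0,0] mem=[0,0,0,0]
After op 9 (push 12): stack=[0,0,0,12] mem=[0,0,0,0]
After op 10 (/): stack=[0,0,0] mem=[0,0,0,0]
After op 11 (*): stack=[0,0] mem=[0,0,0,0]
After op 12 (+): stack=[0] mem=[0,0,0,0]
After op 13 (push 4): stack=[0,4] mem=[0,0,0,0]
After op 14 (swap): stack=[4,0] mem=[0,0,0,0]

Answer: 0 0 0 0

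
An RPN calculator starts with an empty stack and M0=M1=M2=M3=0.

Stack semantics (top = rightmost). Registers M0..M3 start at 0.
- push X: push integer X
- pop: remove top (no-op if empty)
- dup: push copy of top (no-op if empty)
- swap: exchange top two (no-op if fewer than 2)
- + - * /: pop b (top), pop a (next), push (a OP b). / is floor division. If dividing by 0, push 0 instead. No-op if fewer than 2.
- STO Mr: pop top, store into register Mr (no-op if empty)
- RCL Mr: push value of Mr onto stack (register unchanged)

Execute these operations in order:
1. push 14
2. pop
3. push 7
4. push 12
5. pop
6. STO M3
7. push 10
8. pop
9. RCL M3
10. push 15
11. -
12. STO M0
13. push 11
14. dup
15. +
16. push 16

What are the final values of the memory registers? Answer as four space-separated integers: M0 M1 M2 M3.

After op 1 (push 14): stack=[14] mem=[0,0,0,0]
After op 2 (pop): stack=[empty] mem=[0,0,0,0]
After op 3 (push 7): stack=[7] mem=[0,0,0,0]
After op 4 (push 12): stack=[7,12] mem=[0,0,0,0]
After op 5 (pop): stack=[7] mem=[0,0,0,0]
After op 6 (STO M3): stack=[empty] mem=[0,0,0,7]
After op 7 (push 10): stack=[10] mem=[0,0,0,7]
After op 8 (pop): stack=[empty] mem=[0,0,0,7]
After op 9 (RCL M3): stack=[7] mem=[0,0,0,7]
After op 10 (push 15): stack=[7,15] mem=[0,0,0,7]
After op 11 (-): stack=[-8] mem=[0,0,0,7]
After op 12 (STO M0): stack=[empty] mem=[-8,0,0,7]
After op 13 (push 11): stack=[11] mem=[-8,0,0,7]
After op 14 (dup): stack=[11,11] mem=[-8,0,0,7]
After op 15 (+): stack=[22] mem=[-8,0,0,7]
After op 16 (push 16): stack=[22,16] mem=[-8,0,0,7]

Answer: -8 0 0 7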